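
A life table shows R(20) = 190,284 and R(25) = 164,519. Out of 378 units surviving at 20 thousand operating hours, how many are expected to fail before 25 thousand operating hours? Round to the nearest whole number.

The relevant probability is 1 − 164,519/190,284 = 0.135403.
Expected number = 378 × 0.135403 = 51.

51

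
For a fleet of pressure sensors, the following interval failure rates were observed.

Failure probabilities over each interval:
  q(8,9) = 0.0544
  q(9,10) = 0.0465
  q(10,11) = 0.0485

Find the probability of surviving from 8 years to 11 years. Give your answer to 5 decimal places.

0.85790

Survival from 8 to 11 is the product of surviving each interval: (1 − 0.0544) × (1 − 0.0465) × (1 − 0.0485).
= 0.9456 × 0.9535 × 0.9515 = 0.857901.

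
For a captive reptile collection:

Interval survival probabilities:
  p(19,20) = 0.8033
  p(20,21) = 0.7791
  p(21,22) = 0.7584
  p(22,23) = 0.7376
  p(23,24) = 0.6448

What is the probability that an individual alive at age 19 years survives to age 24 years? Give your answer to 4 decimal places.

0.2257

Survival from 19 to 24 is the product of surviving each interval: 0.8033 × 0.7791 × 0.7584 × 0.7376 × 0.6448.
= 0.225743.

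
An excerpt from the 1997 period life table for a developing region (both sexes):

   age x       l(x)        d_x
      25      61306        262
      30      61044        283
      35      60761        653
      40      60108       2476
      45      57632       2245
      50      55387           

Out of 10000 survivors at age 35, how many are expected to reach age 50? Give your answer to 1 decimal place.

The relevant probability is 55387/60761 = 0.911555.
Expected number = 10000 × 0.911555 = 9115.6.

9115.6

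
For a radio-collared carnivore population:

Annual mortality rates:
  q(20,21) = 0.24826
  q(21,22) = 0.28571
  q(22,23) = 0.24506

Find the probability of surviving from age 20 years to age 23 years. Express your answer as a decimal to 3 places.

The overall survival probability is (1 − 0.24826) × (1 − 0.28571) × (1 − 0.24506).
= 0.75174 × 0.71429 × 0.75494 = 0.405373.

0.405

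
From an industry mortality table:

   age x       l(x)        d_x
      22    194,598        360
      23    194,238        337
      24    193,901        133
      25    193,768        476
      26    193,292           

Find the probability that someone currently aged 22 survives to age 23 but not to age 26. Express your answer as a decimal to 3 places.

This is the probability of reaching 23 but not 26, conditional on being alive at 22: (l(23) − l(26)) / l(22).
= (194,238 − 193,292) / 194,598 = 946 / 194,598 = 0.004861.

0.005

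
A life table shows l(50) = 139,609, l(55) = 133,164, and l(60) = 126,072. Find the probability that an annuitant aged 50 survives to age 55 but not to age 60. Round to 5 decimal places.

0.05080

This is the probability of reaching 55 but not 60, conditional on being alive at 50: (l(55) − l(60)) / l(50).
= (133,164 − 126,072) / 139,609 = 7,092 / 139,609 = 0.050799.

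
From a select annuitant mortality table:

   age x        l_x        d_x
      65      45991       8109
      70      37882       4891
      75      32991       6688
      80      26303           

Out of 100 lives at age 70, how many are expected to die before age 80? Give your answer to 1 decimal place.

30.6

The relevant probability is 1 − 26303/37882 = 0.305660.
Expected number = 100 × 0.305660 = 30.6.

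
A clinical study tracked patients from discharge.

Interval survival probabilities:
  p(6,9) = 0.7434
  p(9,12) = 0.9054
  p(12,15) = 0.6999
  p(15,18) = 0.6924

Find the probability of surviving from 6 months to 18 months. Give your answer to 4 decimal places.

P(survive 6→18) = 0.7434 × 0.9054 × 0.6999 × 0.6924.
= 0.326179.

0.3262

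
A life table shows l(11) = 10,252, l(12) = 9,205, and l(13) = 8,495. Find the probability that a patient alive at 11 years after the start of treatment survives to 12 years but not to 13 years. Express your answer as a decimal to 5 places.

This is the probability of reaching 12 but not 13, conditional on being alive at 11: (l(12) − l(13)) / l(11).
= (9,205 − 8,495) / 10,252 = 710 / 10,252 = 0.069255.

0.06925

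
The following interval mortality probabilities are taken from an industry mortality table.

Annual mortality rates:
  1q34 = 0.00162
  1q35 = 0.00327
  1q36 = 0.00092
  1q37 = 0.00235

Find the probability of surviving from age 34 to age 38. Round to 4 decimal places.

0.9919

Survival from 34 to 38 is the product of surviving each interval: (1 − 0.00162) × (1 − 0.00327) × (1 − 0.00092) × (1 − 0.00235).
= 0.99838 × 0.99673 × 0.99908 × 0.99765 = 0.991863.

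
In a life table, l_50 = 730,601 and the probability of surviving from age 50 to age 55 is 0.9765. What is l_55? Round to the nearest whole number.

l_55 = l_50 × p = 730,601 × 0.9765 = 713432.

713432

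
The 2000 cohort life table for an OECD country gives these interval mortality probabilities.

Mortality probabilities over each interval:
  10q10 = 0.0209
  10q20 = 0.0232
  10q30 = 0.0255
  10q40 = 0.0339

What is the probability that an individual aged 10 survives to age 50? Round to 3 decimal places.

0.900

Chaining the interval survival probabilities: (1 − 0.0209) × (1 − 0.0232) × (1 − 0.0255) × (1 − 0.0339).
= 0.9791 × 0.9768 × 0.9745 × 0.9661 = 0.900402.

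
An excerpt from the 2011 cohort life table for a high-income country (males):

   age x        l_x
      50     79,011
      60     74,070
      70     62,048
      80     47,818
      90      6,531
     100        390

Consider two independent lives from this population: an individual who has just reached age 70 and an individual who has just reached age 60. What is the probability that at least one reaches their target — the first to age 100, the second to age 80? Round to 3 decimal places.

0.648

p₁ = l_100/l_70 = 390/62,048 = 0.006285; p₂ = l_80/l_60 = 47,818/74,070 = 0.645579.
P(at least one) = 1 − (1−p₁)(1−p₂) = 1 − 0.993715 × 0.354421 = 0.647807.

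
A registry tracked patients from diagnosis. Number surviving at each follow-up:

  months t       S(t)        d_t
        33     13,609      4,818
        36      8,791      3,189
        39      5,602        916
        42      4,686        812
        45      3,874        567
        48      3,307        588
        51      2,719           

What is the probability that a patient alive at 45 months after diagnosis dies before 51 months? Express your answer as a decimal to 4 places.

0.2981

P(die before 51 | alive at 45) = 1 − S(51)/S(45) = 1 − 2,719/3,874 = (1,155)/3,874 = 0.298141.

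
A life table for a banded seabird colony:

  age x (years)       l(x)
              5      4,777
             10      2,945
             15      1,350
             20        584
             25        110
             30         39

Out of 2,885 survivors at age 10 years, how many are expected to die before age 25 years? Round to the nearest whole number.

The relevant probability is 1 − 110/2,945 = 0.962649.
Expected number = 2,885 × 0.962649 = 2777.

2777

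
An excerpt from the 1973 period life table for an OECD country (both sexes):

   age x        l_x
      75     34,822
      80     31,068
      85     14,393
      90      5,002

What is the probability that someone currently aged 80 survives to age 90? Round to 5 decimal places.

0.16100

The conditional survival probability is l_90/l_80 = 5,002/31,068 = 0.161002.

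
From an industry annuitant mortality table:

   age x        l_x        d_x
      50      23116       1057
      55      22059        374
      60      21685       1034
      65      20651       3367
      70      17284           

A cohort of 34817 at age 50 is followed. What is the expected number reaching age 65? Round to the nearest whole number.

The relevant probability is 20651/23116 = 0.893364.
Expected number = 34817 × 0.893364 = 31104.

31104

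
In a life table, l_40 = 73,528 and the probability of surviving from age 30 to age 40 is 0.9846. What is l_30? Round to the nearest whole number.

l_30 = l_40 / p = 73,528 / 0.9846 = 74678.

74678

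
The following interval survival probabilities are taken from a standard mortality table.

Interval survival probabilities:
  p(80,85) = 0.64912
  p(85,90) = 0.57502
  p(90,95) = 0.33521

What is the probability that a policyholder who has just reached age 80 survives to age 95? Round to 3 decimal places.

The overall survival probability is 0.64912 × 0.57502 × 0.33521.
= 0.125119.

0.125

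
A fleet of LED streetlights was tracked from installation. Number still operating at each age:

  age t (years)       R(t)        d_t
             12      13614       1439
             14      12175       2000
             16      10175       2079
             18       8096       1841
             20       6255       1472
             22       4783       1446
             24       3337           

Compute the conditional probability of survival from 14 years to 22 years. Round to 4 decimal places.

The conditional survival probability is R(22)/R(14) = 4783/12175 = 0.392854.

0.3929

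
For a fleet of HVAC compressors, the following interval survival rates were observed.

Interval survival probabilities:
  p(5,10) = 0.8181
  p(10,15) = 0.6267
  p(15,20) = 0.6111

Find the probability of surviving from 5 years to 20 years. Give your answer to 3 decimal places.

Chaining the interval survival probabilities: 0.8181 × 0.6267 × 0.6111.
= 0.313313.

0.313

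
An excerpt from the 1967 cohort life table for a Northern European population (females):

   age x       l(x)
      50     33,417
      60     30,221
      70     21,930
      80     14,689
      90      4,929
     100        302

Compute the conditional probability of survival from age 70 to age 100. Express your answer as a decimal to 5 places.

0.01377

The conditional survival probability is l(100)/l(70) = 302/21,930 = 0.013771.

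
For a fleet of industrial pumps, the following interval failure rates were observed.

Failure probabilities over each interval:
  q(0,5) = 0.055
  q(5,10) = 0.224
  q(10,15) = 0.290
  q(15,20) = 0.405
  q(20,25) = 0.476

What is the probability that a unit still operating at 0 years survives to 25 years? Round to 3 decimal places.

Survival from 0 to 25 is the product of surviving each interval: (1 − 0.055) × (1 − 0.224) × (1 − 0.290) × (1 − 0.405) × (1 − 0.476).
= 0.945 × 0.776 × 0.710 × 0.595 × 0.524 = 0.162331.

0.162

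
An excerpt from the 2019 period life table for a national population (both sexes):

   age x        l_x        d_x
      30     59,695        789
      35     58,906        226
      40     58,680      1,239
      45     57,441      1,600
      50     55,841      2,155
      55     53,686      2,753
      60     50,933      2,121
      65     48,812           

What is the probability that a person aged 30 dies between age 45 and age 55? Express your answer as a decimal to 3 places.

0.063

We want 15|10q30 = (l_45 − l_55)/l_30.
This is the probability of reaching 45 but not 55, conditional on being alive at 30: (l_45 − l_55) / l_30.
= (57,441 − 53,686) / 59,695 = 3,755 / 59,695 = 0.062903.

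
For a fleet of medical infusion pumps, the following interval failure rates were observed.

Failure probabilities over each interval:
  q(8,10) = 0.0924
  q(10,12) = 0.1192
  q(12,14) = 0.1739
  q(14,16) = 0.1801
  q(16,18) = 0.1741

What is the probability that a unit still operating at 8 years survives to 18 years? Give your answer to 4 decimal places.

P(survive 8→18) = (1 − 0.0924) × (1 − 0.1192) × (1 − 0.1739) × (1 − 0.1801) × (1 − 0.1741).
= 0.9076 × 0.8808 × 0.8261 × 0.8199 × 0.8259 = 0.447191.

0.4472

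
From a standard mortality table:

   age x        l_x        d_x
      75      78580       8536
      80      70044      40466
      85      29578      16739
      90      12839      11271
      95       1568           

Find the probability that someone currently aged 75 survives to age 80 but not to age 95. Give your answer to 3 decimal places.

0.871

This is the probability of reaching 80 but not 95, conditional on being alive at 75: (l_80 − l_95) / l_75.
= (70044 − 1568) / 78580 = 68476 / 78580 = 0.871418.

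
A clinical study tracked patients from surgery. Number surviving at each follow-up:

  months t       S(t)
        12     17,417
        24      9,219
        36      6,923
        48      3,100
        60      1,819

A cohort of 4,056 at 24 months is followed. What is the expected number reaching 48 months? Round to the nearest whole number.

The relevant probability is 3,100/9,219 = 0.336262.
Expected number = 4,056 × 0.336262 = 1364.

1364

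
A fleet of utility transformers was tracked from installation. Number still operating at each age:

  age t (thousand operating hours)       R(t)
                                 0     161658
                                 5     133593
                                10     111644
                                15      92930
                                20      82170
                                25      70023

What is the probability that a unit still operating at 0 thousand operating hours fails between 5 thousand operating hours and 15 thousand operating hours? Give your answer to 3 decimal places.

0.252

This is the probability of reaching 5 but not 15, conditional on being operational at 0: (R(5) − R(15)) / R(0).
= (133593 − 92930) / 161658 = 40663 / 161658 = 0.251537.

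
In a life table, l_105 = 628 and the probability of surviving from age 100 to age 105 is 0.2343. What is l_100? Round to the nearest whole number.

2680

l_100 = l_105 / p = 628 / 0.2343 = 2680.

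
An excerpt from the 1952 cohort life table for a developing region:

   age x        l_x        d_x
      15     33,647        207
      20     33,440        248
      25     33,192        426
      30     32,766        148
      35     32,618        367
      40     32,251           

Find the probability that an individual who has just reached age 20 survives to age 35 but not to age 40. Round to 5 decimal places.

We want 15|5q20 = (l_35 − l_40)/l_20.
This is the probability of reaching 35 but not 40, conditional on being alive at 20: (l_35 − l_40) / l_20.
= (32,618 − 32,251) / 33,440 = 367 / 33,440 = 0.010975.

0.01097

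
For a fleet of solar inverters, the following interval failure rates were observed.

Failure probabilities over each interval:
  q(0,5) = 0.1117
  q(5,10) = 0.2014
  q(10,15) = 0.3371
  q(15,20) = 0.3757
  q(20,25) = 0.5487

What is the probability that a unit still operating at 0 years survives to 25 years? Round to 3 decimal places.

Chaining the interval survival probabilities: (1 − 0.1117) × (1 − 0.2014) × (1 − 0.3371) × (1 − 0.3757) × (1 − 0.5487).
= 0.8883 × 0.7986 × 0.6629 × 0.6243 × 0.4513 = 0.132494.

0.132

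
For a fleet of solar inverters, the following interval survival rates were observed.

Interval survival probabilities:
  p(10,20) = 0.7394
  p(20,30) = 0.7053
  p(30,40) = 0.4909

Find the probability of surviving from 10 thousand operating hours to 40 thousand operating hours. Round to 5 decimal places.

0.25600

Survival from 10 to 40 is the product of surviving each interval: 0.7394 × 0.7053 × 0.4909.
= 0.256004.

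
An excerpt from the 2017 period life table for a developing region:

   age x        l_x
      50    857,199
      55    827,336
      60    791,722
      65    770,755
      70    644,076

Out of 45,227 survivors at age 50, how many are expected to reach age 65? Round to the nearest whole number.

The relevant probability is 770,755/857,199 = 0.899155.
Expected number = 45,227 × 0.899155 = 40666.

40666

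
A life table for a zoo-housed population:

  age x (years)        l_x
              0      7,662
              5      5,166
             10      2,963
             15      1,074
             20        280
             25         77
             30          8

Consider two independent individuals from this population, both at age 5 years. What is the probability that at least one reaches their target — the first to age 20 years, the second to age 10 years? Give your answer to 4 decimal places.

p₁ = l_20/l_5 = 280/5,166 = 0.054201; p₂ = l_10/l_5 = 2,963/5,166 = 0.573558.
P(at least one) = 1 − (1−p₁)(1−p₂) = 1 − 0.945799 × 0.426442 = 0.596672.

0.5967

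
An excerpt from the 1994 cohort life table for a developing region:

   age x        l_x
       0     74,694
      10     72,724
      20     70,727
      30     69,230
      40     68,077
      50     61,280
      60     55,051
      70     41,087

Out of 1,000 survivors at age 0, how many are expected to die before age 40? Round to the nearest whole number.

The relevant probability is 1 − 68,077/74,694 = 0.088588.
Expected number = 1,000 × 0.088588 = 89.

89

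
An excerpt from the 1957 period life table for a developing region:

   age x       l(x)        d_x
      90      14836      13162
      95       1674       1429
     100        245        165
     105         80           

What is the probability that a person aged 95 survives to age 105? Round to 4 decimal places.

The conditional survival probability is l(105)/l(95) = 80/1674 = 0.047790.

0.0478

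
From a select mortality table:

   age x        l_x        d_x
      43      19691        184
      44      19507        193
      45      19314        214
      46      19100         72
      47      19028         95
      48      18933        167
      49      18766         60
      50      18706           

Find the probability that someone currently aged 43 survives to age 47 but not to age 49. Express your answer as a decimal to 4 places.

0.0133

We want 4|2q43 = (l_47 − l_49)/l_43.
This is the probability of reaching 47 but not 49, conditional on being alive at 43: (l_47 − l_49) / l_43.
= (19028 − 18766) / 19691 = 262 / 19691 = 0.013306.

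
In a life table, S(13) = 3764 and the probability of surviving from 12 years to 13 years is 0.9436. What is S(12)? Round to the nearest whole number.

3989

S(12) = S(13) / p = 3764 / 0.9436 = 3989.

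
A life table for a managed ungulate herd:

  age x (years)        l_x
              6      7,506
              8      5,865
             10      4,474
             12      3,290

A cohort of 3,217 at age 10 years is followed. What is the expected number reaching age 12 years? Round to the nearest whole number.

The relevant probability is 3,290/4,474 = 0.735360.
Expected number = 3,217 × 0.735360 = 2366.

2366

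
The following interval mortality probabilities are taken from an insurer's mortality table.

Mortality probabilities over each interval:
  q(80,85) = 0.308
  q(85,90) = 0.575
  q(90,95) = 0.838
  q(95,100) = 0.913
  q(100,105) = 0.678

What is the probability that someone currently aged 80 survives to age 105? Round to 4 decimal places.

Survival from 80 to 105 is the product of surviving each interval: (1 − 0.308) × (1 − 0.575) × (1 − 0.838) × (1 − 0.913) × (1 − 0.678).
= 0.692 × 0.425 × 0.162 × 0.087 × 0.322 = 0.001335.

0.0013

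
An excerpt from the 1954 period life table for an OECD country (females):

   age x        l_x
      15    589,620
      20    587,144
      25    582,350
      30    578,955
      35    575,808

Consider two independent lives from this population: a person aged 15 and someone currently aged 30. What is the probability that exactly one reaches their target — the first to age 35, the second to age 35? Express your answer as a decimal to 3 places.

p₁ = l_35/l_15 = 575,808/589,620 = 0.976575; p₂ = l_35/l_30 = 575,808/578,955 = 0.994564.
P(exactly one) = p₁(1−p₂) + (1−p₁)p₂ = 0.005309 + 0.023298 = 0.028606.

0.029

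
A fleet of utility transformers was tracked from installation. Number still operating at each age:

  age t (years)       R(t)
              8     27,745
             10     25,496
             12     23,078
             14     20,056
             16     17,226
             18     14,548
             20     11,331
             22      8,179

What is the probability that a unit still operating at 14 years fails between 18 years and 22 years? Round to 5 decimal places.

0.31756

This is the probability of reaching 18 but not 22, conditional on being operational at 14: (R(18) − R(22)) / R(14).
= (14,548 − 8,179) / 20,056 = 6,369 / 20,056 = 0.317561.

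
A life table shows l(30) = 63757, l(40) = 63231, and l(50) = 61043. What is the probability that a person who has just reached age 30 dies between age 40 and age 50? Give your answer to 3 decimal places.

This is the probability of reaching 40 but not 50, conditional on being alive at 30: (l(40) − l(50)) / l(30).
= (63231 − 61043) / 63757 = 2188 / 63757 = 0.034318.

0.034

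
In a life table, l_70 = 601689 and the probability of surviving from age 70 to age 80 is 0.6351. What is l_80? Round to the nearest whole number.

382133

l_80 = l_70 × p = 601689 × 0.6351 = 382133.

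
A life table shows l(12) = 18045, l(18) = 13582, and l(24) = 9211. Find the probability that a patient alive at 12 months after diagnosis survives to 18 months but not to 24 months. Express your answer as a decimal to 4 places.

0.2422

This is the probability of reaching 18 but not 24, conditional on being alive at 12: (l(18) − l(24)) / l(12).
= (13582 − 9211) / 18045 = 4371 / 18045 = 0.242228.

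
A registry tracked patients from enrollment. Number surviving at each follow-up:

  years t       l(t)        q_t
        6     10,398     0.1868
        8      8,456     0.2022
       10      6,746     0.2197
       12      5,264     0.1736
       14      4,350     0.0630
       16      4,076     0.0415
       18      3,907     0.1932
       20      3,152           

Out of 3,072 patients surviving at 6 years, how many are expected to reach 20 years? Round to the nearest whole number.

931

The relevant probability is 3,152/10,398 = 0.303135.
Expected number = 3,072 × 0.303135 = 931.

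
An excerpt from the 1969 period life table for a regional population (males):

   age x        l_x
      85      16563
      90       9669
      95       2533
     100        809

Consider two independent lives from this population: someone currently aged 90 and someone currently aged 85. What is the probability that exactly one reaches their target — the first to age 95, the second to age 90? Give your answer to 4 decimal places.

0.5399

p₁ = l_95/l_90 = 2533/9669 = 0.261971; p₂ = l_90/l_85 = 9669/16563 = 0.583771.
P(exactly one) = p₁(1−p₂) + (1−p₁)p₂ = 0.109040 + 0.430840 = 0.539880.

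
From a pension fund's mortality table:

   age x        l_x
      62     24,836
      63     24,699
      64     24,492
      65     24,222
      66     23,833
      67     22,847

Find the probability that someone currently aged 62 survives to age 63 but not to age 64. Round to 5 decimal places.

We want 1|1q62 = (l_63 − l_64)/l_62.
This is the probability of reaching 63 but not 64, conditional on being alive at 62: (l_63 − l_64) / l_62.
= (24,699 − 24,492) / 24,836 = 207 / 24,836 = 0.008335.

0.00833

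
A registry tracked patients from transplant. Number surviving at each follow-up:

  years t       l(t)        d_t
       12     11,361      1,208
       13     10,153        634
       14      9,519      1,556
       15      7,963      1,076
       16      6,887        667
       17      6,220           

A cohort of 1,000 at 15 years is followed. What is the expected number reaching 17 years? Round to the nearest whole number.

The relevant probability is 6,220/7,963 = 0.781113.
Expected number = 1,000 × 0.781113 = 781.

781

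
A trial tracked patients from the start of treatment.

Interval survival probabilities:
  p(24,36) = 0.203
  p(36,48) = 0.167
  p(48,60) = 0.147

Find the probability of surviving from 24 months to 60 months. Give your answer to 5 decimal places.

0.00498

P(survive 24→60) = 0.203 × 0.167 × 0.147.
= 0.004983.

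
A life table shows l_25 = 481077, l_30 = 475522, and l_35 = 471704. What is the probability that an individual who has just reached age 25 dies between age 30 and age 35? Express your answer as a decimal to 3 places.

We want 5|5q25 = (l_30 − l_35)/l_25.
This is the probability of reaching 30 but not 35, conditional on being alive at 25: (l_30 − l_35) / l_25.
= (475522 − 471704) / 481077 = 3818 / 481077 = 0.007936.

0.008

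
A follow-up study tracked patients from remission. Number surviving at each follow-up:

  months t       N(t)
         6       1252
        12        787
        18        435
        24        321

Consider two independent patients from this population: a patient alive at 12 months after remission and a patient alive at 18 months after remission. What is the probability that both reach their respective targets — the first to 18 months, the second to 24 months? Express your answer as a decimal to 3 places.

p₁ = N(18)/N(12) = 435/787 = 0.552732; p₂ = N(24)/N(18) = 321/435 = 0.737931.
P(both) = p₁ × p₂ = 0.552732 × 0.737931 = 0.407878.

0.408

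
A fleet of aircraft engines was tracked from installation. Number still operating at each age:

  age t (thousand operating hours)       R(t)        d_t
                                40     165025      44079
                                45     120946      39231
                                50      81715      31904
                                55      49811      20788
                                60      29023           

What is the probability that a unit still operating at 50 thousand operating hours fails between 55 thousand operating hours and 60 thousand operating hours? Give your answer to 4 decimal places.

This is the probability of reaching 55 but not 60, conditional on being operational at 50: (R(55) − R(60)) / R(50).
= (49811 − 29023) / 81715 = 20788 / 81715 = 0.254396.

0.2544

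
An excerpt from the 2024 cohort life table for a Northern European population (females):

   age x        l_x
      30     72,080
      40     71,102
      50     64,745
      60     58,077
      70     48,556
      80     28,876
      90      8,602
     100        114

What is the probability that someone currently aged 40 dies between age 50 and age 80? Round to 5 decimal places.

This is the probability of reaching 50 but not 80, conditional on being alive at 40: (l_50 − l_80) / l_40.
= (64,745 − 28,876) / 71,102 = 35,869 / 71,102 = 0.504472.

0.50447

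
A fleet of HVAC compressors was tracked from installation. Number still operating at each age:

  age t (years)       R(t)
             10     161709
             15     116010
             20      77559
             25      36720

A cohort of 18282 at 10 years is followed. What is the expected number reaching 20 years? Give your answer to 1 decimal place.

The relevant probability is 77559/161709 = 0.479621.
Expected number = 18282 × 0.479621 = 8768.4.

8768.4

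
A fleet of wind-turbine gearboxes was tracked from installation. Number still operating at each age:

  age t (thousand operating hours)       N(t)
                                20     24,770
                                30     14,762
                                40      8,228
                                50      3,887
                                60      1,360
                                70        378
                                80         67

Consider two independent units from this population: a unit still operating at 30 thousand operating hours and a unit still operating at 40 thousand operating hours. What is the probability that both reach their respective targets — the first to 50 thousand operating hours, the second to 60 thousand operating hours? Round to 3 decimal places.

0.044

p₁ = N(50)/N(30) = 3,887/14,762 = 0.263311; p₂ = N(60)/N(40) = 1,360/8,228 = 0.165289.
P(both) = p₁ × p₂ = 0.263311 × 0.165289 = 0.043522.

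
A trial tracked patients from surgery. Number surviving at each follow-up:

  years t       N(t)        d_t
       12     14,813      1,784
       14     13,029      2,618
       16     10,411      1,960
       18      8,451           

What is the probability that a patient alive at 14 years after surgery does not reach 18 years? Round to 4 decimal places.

P(die before 18 | alive at 14) = 1 − N(18)/N(14) = 1 − 8,451/13,029 = (4,578)/13,029 = 0.351370.

0.3514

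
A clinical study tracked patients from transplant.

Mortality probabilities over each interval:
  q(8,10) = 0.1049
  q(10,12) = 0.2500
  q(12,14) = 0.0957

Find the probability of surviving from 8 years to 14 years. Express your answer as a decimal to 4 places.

0.6071

P(survive 8→14) = (1 − 0.1049) × (1 − 0.2500) × (1 − 0.0957).
= 0.8951 × 0.7500 × 0.9043 = 0.607079.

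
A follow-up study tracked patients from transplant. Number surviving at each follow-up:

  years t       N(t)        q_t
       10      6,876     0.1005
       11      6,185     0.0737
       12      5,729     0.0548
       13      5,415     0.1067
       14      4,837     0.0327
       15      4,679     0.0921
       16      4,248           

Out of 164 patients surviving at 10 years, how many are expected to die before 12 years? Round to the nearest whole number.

The relevant probability is 1 − 5,729/6,876 = 0.166812.
Expected number = 164 × 0.166812 = 27.

27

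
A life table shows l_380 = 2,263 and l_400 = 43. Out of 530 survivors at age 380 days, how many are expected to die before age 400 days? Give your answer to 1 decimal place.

519.9

The relevant probability is 1 − 43/2,263 = 0.980999.
Expected number = 530 × 0.980999 = 519.9.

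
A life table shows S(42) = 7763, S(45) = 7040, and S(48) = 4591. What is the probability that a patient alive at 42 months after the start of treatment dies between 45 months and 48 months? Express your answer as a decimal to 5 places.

0.31547

This is the probability of reaching 45 but not 48, conditional on being alive at 42: (S(45) − S(48)) / S(42).
= (7040 − 4591) / 7763 = 2449 / 7763 = 0.315471.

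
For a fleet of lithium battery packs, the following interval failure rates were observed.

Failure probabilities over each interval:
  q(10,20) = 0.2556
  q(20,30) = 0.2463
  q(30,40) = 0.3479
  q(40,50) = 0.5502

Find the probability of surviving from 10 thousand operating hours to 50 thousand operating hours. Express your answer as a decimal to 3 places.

0.165

The overall survival probability is (1 − 0.2556) × (1 − 0.2463) × (1 − 0.3479) × (1 − 0.5502).
= 0.7444 × 0.7537 × 0.6521 × 0.4498 = 0.164565.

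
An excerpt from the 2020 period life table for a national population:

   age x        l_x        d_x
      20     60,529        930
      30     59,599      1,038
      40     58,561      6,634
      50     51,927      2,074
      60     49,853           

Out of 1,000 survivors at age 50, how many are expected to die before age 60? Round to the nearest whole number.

40

The relevant probability is 1 − 49,853/51,927 = 0.039941.
Expected number = 1,000 × 0.039941 = 40.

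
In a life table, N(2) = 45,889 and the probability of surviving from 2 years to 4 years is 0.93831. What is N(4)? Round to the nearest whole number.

N(4) = N(2) × p = 45,889 × 0.93831 = 43058.

43058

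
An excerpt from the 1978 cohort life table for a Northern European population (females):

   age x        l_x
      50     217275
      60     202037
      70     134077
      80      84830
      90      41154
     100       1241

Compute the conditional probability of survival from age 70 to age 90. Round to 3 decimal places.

The conditional survival probability is l_90/l_70 = 41154/134077 = 0.306943.

0.307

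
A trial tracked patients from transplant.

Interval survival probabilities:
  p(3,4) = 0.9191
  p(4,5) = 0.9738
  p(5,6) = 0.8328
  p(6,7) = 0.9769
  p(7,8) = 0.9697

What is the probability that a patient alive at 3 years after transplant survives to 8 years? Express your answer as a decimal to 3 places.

0.706

Chaining the interval survival probabilities: 0.9191 × 0.9738 × 0.8328 × 0.9769 × 0.9697.
= 0.706091.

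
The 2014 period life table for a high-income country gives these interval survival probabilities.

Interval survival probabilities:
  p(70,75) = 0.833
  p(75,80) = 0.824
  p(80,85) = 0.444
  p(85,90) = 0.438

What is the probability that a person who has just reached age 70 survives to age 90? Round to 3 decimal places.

P(survive 70→90) = 0.833 × 0.824 × 0.444 × 0.438.
= 0.133484.

0.133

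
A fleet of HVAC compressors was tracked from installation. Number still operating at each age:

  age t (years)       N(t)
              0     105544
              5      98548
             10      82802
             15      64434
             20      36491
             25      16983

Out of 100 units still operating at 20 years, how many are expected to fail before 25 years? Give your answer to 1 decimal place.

The relevant probability is 1 − 16983/36491 = 0.534598.
Expected number = 100 × 0.534598 = 53.5.

53.5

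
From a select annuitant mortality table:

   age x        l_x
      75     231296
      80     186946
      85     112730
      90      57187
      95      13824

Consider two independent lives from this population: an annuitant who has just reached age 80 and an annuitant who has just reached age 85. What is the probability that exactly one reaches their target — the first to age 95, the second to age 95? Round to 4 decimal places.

p₁ = l_95/l_80 = 13824/186946 = 0.073946; p₂ = l_95/l_85 = 13824/112730 = 0.122629.
P(exactly one) = p₁(1−p₂) + (1−p₁)p₂ = 0.064878 + 0.113561 = 0.178439.

0.1784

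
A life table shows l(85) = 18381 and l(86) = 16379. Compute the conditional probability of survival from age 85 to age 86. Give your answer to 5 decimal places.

0.89108

The conditional survival probability is l(86)/l(85) = 16379/18381 = 0.891083.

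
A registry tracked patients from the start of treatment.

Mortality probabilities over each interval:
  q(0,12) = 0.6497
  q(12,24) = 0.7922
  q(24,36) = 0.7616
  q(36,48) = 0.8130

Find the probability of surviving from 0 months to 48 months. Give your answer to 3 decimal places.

0.003

The overall survival probability is (1 − 0.6497) × (1 − 0.7922) × (1 − 0.7616) × (1 − 0.8130).
= 0.3503 × 0.2078 × 0.2384 × 0.1870 = 0.003245.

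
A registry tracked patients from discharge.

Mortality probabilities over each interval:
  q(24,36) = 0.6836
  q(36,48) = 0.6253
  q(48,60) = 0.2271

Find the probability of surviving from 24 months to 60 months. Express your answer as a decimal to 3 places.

0.092

P(survive 24→60) = (1 − 0.6836) × (1 − 0.6253) × (1 − 0.2271).
= 0.3164 × 0.3747 × 0.7729 = 0.091631.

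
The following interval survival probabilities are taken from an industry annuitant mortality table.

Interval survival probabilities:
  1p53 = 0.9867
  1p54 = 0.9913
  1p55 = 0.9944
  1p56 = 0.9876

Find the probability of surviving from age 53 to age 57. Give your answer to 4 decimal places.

4p53 = 0.9867 × 0.9913 × 0.9944 × 0.9876.
= 0.960578.

0.9606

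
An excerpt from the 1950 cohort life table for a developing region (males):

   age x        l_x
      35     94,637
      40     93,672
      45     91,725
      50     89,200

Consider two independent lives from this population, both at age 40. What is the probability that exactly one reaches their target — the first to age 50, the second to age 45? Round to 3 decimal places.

p₁ = l_50/l_40 = 89,200/93,672 = 0.952259; p₂ = l_45/l_40 = 91,725/93,672 = 0.979215.
P(exactly one) = p₁(1−p₂) + (1−p₁)p₂ = 0.019793 + 0.046749 = 0.066541.

0.067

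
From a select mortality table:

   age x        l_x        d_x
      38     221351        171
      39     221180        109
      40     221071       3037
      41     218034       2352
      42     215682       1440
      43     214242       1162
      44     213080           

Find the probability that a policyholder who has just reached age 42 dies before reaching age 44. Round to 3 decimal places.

0.012

P(die before 44 | alive at 42) = 1 − l_44/l_42 = 1 − 213080/215682 = (2602)/215682 = 0.012064.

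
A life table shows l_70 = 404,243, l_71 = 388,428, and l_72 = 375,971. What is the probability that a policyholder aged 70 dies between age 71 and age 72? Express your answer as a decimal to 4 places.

0.0308

This is the probability of reaching 71 but not 72, conditional on being alive at 70: (l_71 − l_72) / l_70.
= (388,428 − 375,971) / 404,243 = 12,457 / 404,243 = 0.030816.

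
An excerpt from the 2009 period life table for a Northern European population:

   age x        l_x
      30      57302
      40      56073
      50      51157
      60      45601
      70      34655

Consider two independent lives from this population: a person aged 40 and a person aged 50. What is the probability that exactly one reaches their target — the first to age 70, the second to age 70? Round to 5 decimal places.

p₁ = l_70/l_40 = 34655/56073 = 0.618034; p₂ = l_70/l_50 = 34655/51157 = 0.677424.
P(exactly one) = p₁(1−p₂) + (1−p₁)p₂ = 0.199363 + 0.258753 = 0.458116.

0.45812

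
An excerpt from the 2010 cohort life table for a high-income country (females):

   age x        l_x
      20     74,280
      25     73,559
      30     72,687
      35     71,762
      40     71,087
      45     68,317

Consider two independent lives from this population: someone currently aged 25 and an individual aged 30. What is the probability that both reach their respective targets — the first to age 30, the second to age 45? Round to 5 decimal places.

0.92874

p₁ = l_30/l_25 = 72,687/73,559 = 0.988146; p₂ = l_45/l_30 = 68,317/72,687 = 0.939879.
P(both) = p₁ × p₂ = 0.988146 × 0.939879 = 0.928738.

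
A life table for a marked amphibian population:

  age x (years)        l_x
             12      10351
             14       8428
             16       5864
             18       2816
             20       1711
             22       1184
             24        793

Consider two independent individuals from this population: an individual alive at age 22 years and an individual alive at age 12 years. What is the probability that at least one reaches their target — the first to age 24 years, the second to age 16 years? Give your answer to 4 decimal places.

p₁ = l_24/l_22 = 793/1184 = 0.669764; p₂ = l_16/l_12 = 5864/10351 = 0.566515.
P(at least one) = 1 − (1−p₁)(1−p₂) = 1 − 0.330236 × 0.433485 = 0.856848.

0.8568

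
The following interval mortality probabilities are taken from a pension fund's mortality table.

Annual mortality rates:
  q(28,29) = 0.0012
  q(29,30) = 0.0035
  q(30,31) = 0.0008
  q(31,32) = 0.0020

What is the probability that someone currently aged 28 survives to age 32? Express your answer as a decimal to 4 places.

0.9925

P(survive 28→32) = (1 − 0.0012) × (1 − 0.0035) × (1 − 0.0008) × (1 − 0.0020).
= 0.9988 × 0.9965 × 0.9992 × 0.9980 = 0.992519.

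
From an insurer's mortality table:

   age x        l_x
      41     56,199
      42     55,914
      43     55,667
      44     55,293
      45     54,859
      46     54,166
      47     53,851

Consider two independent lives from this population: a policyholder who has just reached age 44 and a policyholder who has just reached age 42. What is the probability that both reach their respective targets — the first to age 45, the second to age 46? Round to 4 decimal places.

p₁ = l_45/l_44 = 54,859/55,293 = 0.992151; p₂ = l_46/l_42 = 54,166/55,914 = 0.968738.
P(both) = p₁ × p₂ = 0.992151 × 0.968738 = 0.961134.

0.9611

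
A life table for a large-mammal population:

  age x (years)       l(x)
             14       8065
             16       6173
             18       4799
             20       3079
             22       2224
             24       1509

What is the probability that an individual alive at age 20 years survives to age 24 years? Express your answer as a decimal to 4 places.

0.4901

The conditional survival probability is l(24)/l(20) = 1509/3079 = 0.490094.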